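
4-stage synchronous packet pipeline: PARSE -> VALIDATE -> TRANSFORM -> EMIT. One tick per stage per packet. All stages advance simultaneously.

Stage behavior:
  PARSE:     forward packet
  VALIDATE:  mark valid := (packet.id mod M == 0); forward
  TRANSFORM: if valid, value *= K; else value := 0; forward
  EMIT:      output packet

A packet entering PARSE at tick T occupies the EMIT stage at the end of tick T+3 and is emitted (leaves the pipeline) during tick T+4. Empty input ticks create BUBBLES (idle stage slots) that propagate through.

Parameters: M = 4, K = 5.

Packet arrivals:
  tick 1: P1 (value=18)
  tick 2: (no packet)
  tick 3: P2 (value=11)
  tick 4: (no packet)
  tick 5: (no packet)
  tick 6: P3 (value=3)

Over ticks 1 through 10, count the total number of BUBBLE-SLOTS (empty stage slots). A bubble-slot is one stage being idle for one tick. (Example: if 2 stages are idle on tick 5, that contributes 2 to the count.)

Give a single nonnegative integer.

Tick 1: [PARSE:P1(v=18,ok=F), VALIDATE:-, TRANSFORM:-, EMIT:-] out:-; bubbles=3
Tick 2: [PARSE:-, VALIDATE:P1(v=18,ok=F), TRANSFORM:-, EMIT:-] out:-; bubbles=3
Tick 3: [PARSE:P2(v=11,ok=F), VALIDATE:-, TRANSFORM:P1(v=0,ok=F), EMIT:-] out:-; bubbles=2
Tick 4: [PARSE:-, VALIDATE:P2(v=11,ok=F), TRANSFORM:-, EMIT:P1(v=0,ok=F)] out:-; bubbles=2
Tick 5: [PARSE:-, VALIDATE:-, TRANSFORM:P2(v=0,ok=F), EMIT:-] out:P1(v=0); bubbles=3
Tick 6: [PARSE:P3(v=3,ok=F), VALIDATE:-, TRANSFORM:-, EMIT:P2(v=0,ok=F)] out:-; bubbles=2
Tick 7: [PARSE:-, VALIDATE:P3(v=3,ok=F), TRANSFORM:-, EMIT:-] out:P2(v=0); bubbles=3
Tick 8: [PARSE:-, VALIDATE:-, TRANSFORM:P3(v=0,ok=F), EMIT:-] out:-; bubbles=3
Tick 9: [PARSE:-, VALIDATE:-, TRANSFORM:-, EMIT:P3(v=0,ok=F)] out:-; bubbles=3
Tick 10: [PARSE:-, VALIDATE:-, TRANSFORM:-, EMIT:-] out:P3(v=0); bubbles=4
Total bubble-slots: 28

Answer: 28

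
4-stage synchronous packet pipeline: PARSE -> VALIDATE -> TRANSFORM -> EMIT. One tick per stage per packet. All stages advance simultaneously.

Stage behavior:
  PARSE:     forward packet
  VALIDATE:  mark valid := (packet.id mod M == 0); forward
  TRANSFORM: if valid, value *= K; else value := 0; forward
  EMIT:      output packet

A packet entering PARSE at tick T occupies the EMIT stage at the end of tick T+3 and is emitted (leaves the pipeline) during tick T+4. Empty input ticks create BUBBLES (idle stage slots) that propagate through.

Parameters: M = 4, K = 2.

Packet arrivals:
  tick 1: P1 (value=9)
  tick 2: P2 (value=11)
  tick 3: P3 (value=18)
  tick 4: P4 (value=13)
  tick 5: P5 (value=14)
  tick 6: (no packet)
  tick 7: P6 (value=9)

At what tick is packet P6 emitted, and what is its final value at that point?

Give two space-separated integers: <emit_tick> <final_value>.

Tick 1: [PARSE:P1(v=9,ok=F), VALIDATE:-, TRANSFORM:-, EMIT:-] out:-; in:P1
Tick 2: [PARSE:P2(v=11,ok=F), VALIDATE:P1(v=9,ok=F), TRANSFORM:-, EMIT:-] out:-; in:P2
Tick 3: [PARSE:P3(v=18,ok=F), VALIDATE:P2(v=11,ok=F), TRANSFORM:P1(v=0,ok=F), EMIT:-] out:-; in:P3
Tick 4: [PARSE:P4(v=13,ok=F), VALIDATE:P3(v=18,ok=F), TRANSFORM:P2(v=0,ok=F), EMIT:P1(v=0,ok=F)] out:-; in:P4
Tick 5: [PARSE:P5(v=14,ok=F), VALIDATE:P4(v=13,ok=T), TRANSFORM:P3(v=0,ok=F), EMIT:P2(v=0,ok=F)] out:P1(v=0); in:P5
Tick 6: [PARSE:-, VALIDATE:P5(v=14,ok=F), TRANSFORM:P4(v=26,ok=T), EMIT:P3(v=0,ok=F)] out:P2(v=0); in:-
Tick 7: [PARSE:P6(v=9,ok=F), VALIDATE:-, TRANSFORM:P5(v=0,ok=F), EMIT:P4(v=26,ok=T)] out:P3(v=0); in:P6
Tick 8: [PARSE:-, VALIDATE:P6(v=9,ok=F), TRANSFORM:-, EMIT:P5(v=0,ok=F)] out:P4(v=26); in:-
Tick 9: [PARSE:-, VALIDATE:-, TRANSFORM:P6(v=0,ok=F), EMIT:-] out:P5(v=0); in:-
Tick 10: [PARSE:-, VALIDATE:-, TRANSFORM:-, EMIT:P6(v=0,ok=F)] out:-; in:-
Tick 11: [PARSE:-, VALIDATE:-, TRANSFORM:-, EMIT:-] out:P6(v=0); in:-
P6: arrives tick 7, valid=False (id=6, id%4=2), emit tick 11, final value 0

Answer: 11 0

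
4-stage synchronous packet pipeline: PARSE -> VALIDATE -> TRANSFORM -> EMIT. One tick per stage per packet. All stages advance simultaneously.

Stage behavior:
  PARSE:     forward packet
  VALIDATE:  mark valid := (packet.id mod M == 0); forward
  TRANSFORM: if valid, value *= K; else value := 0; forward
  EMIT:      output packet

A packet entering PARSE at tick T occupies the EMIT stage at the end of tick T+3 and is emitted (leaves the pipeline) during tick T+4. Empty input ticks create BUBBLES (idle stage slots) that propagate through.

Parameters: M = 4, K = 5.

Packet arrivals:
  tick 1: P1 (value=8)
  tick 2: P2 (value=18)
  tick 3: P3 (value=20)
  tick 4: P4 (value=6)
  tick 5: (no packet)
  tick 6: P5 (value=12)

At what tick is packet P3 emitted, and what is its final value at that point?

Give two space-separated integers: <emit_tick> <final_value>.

Answer: 7 0

Derivation:
Tick 1: [PARSE:P1(v=8,ok=F), VALIDATE:-, TRANSFORM:-, EMIT:-] out:-; in:P1
Tick 2: [PARSE:P2(v=18,ok=F), VALIDATE:P1(v=8,ok=F), TRANSFORM:-, EMIT:-] out:-; in:P2
Tick 3: [PARSE:P3(v=20,ok=F), VALIDATE:P2(v=18,ok=F), TRANSFORM:P1(v=0,ok=F), EMIT:-] out:-; in:P3
Tick 4: [PARSE:P4(v=6,ok=F), VALIDATE:P3(v=20,ok=F), TRANSFORM:P2(v=0,ok=F), EMIT:P1(v=0,ok=F)] out:-; in:P4
Tick 5: [PARSE:-, VALIDATE:P4(v=6,ok=T), TRANSFORM:P3(v=0,ok=F), EMIT:P2(v=0,ok=F)] out:P1(v=0); in:-
Tick 6: [PARSE:P5(v=12,ok=F), VALIDATE:-, TRANSFORM:P4(v=30,ok=T), EMIT:P3(v=0,ok=F)] out:P2(v=0); in:P5
Tick 7: [PARSE:-, VALIDATE:P5(v=12,ok=F), TRANSFORM:-, EMIT:P4(v=30,ok=T)] out:P3(v=0); in:-
Tick 8: [PARSE:-, VALIDATE:-, TRANSFORM:P5(v=0,ok=F), EMIT:-] out:P4(v=30); in:-
Tick 9: [PARSE:-, VALIDATE:-, TRANSFORM:-, EMIT:P5(v=0,ok=F)] out:-; in:-
Tick 10: [PARSE:-, VALIDATE:-, TRANSFORM:-, EMIT:-] out:P5(v=0); in:-
P3: arrives tick 3, valid=False (id=3, id%4=3), emit tick 7, final value 0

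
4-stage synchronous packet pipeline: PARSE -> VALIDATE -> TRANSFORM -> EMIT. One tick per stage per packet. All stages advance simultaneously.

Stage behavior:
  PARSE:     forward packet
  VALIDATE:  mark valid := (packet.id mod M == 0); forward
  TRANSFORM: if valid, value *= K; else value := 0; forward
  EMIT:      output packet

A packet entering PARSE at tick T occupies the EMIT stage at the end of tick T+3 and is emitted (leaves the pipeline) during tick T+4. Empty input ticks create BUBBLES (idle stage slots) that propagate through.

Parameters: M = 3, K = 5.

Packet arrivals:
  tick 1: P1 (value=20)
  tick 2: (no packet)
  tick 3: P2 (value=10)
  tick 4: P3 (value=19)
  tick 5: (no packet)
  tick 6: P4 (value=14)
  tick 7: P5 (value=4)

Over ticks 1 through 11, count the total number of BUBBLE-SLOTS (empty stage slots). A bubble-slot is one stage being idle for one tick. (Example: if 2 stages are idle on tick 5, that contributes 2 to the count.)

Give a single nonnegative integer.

Answer: 24

Derivation:
Tick 1: [PARSE:P1(v=20,ok=F), VALIDATE:-, TRANSFORM:-, EMIT:-] out:-; bubbles=3
Tick 2: [PARSE:-, VALIDATE:P1(v=20,ok=F), TRANSFORM:-, EMIT:-] out:-; bubbles=3
Tick 3: [PARSE:P2(v=10,ok=F), VALIDATE:-, TRANSFORM:P1(v=0,ok=F), EMIT:-] out:-; bubbles=2
Tick 4: [PARSE:P3(v=19,ok=F), VALIDATE:P2(v=10,ok=F), TRANSFORM:-, EMIT:P1(v=0,ok=F)] out:-; bubbles=1
Tick 5: [PARSE:-, VALIDATE:P3(v=19,ok=T), TRANSFORM:P2(v=0,ok=F), EMIT:-] out:P1(v=0); bubbles=2
Tick 6: [PARSE:P4(v=14,ok=F), VALIDATE:-, TRANSFORM:P3(v=95,ok=T), EMIT:P2(v=0,ok=F)] out:-; bubbles=1
Tick 7: [PARSE:P5(v=4,ok=F), VALIDATE:P4(v=14,ok=F), TRANSFORM:-, EMIT:P3(v=95,ok=T)] out:P2(v=0); bubbles=1
Tick 8: [PARSE:-, VALIDATE:P5(v=4,ok=F), TRANSFORM:P4(v=0,ok=F), EMIT:-] out:P3(v=95); bubbles=2
Tick 9: [PARSE:-, VALIDATE:-, TRANSFORM:P5(v=0,ok=F), EMIT:P4(v=0,ok=F)] out:-; bubbles=2
Tick 10: [PARSE:-, VALIDATE:-, TRANSFORM:-, EMIT:P5(v=0,ok=F)] out:P4(v=0); bubbles=3
Tick 11: [PARSE:-, VALIDATE:-, TRANSFORM:-, EMIT:-] out:P5(v=0); bubbles=4
Total bubble-slots: 24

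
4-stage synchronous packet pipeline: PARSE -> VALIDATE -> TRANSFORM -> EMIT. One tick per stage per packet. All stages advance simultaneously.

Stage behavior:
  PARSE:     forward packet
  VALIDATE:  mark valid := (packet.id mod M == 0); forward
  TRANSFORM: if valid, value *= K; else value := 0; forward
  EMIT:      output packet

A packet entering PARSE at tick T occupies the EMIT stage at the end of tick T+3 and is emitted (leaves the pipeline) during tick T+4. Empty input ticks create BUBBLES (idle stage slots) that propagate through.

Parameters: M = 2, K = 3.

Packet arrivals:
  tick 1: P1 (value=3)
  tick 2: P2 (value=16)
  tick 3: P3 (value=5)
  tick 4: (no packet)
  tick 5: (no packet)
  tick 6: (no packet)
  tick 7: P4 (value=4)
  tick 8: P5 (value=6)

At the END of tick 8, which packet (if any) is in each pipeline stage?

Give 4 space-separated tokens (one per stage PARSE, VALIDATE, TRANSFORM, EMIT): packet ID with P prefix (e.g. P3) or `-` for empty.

Answer: P5 P4 - -

Derivation:
Tick 1: [PARSE:P1(v=3,ok=F), VALIDATE:-, TRANSFORM:-, EMIT:-] out:-; in:P1
Tick 2: [PARSE:P2(v=16,ok=F), VALIDATE:P1(v=3,ok=F), TRANSFORM:-, EMIT:-] out:-; in:P2
Tick 3: [PARSE:P3(v=5,ok=F), VALIDATE:P2(v=16,ok=T), TRANSFORM:P1(v=0,ok=F), EMIT:-] out:-; in:P3
Tick 4: [PARSE:-, VALIDATE:P3(v=5,ok=F), TRANSFORM:P2(v=48,ok=T), EMIT:P1(v=0,ok=F)] out:-; in:-
Tick 5: [PARSE:-, VALIDATE:-, TRANSFORM:P3(v=0,ok=F), EMIT:P2(v=48,ok=T)] out:P1(v=0); in:-
Tick 6: [PARSE:-, VALIDATE:-, TRANSFORM:-, EMIT:P3(v=0,ok=F)] out:P2(v=48); in:-
Tick 7: [PARSE:P4(v=4,ok=F), VALIDATE:-, TRANSFORM:-, EMIT:-] out:P3(v=0); in:P4
Tick 8: [PARSE:P5(v=6,ok=F), VALIDATE:P4(v=4,ok=T), TRANSFORM:-, EMIT:-] out:-; in:P5
At end of tick 8: ['P5', 'P4', '-', '-']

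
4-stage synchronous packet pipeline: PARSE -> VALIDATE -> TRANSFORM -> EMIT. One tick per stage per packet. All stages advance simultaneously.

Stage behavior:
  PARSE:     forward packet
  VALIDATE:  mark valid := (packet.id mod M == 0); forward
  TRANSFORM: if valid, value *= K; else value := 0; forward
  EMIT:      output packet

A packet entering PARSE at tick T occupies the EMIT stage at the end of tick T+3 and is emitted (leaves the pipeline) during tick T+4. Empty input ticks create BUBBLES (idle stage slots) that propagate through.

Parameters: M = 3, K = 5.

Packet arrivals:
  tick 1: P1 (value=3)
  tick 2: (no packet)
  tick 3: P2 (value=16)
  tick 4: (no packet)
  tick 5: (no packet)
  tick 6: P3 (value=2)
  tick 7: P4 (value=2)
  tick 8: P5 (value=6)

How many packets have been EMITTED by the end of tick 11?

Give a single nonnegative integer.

Tick 1: [PARSE:P1(v=3,ok=F), VALIDATE:-, TRANSFORM:-, EMIT:-] out:-; in:P1
Tick 2: [PARSE:-, VALIDATE:P1(v=3,ok=F), TRANSFORM:-, EMIT:-] out:-; in:-
Tick 3: [PARSE:P2(v=16,ok=F), VALIDATE:-, TRANSFORM:P1(v=0,ok=F), EMIT:-] out:-; in:P2
Tick 4: [PARSE:-, VALIDATE:P2(v=16,ok=F), TRANSFORM:-, EMIT:P1(v=0,ok=F)] out:-; in:-
Tick 5: [PARSE:-, VALIDATE:-, TRANSFORM:P2(v=0,ok=F), EMIT:-] out:P1(v=0); in:-
Tick 6: [PARSE:P3(v=2,ok=F), VALIDATE:-, TRANSFORM:-, EMIT:P2(v=0,ok=F)] out:-; in:P3
Tick 7: [PARSE:P4(v=2,ok=F), VALIDATE:P3(v=2,ok=T), TRANSFORM:-, EMIT:-] out:P2(v=0); in:P4
Tick 8: [PARSE:P5(v=6,ok=F), VALIDATE:P4(v=2,ok=F), TRANSFORM:P3(v=10,ok=T), EMIT:-] out:-; in:P5
Tick 9: [PARSE:-, VALIDATE:P5(v=6,ok=F), TRANSFORM:P4(v=0,ok=F), EMIT:P3(v=10,ok=T)] out:-; in:-
Tick 10: [PARSE:-, VALIDATE:-, TRANSFORM:P5(v=0,ok=F), EMIT:P4(v=0,ok=F)] out:P3(v=10); in:-
Tick 11: [PARSE:-, VALIDATE:-, TRANSFORM:-, EMIT:P5(v=0,ok=F)] out:P4(v=0); in:-
Emitted by tick 11: ['P1', 'P2', 'P3', 'P4']

Answer: 4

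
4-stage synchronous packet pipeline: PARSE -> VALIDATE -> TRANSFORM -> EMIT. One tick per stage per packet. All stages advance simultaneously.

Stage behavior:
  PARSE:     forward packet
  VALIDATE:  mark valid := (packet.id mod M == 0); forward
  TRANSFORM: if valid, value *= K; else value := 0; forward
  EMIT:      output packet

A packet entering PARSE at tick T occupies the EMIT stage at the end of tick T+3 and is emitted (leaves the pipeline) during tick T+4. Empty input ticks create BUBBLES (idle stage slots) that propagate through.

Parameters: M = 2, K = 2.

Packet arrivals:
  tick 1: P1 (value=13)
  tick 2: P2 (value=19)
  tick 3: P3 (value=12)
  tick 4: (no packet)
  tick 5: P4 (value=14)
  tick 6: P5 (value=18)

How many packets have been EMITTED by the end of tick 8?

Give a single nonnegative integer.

Answer: 3

Derivation:
Tick 1: [PARSE:P1(v=13,ok=F), VALIDATE:-, TRANSFORM:-, EMIT:-] out:-; in:P1
Tick 2: [PARSE:P2(v=19,ok=F), VALIDATE:P1(v=13,ok=F), TRANSFORM:-, EMIT:-] out:-; in:P2
Tick 3: [PARSE:P3(v=12,ok=F), VALIDATE:P2(v=19,ok=T), TRANSFORM:P1(v=0,ok=F), EMIT:-] out:-; in:P3
Tick 4: [PARSE:-, VALIDATE:P3(v=12,ok=F), TRANSFORM:P2(v=38,ok=T), EMIT:P1(v=0,ok=F)] out:-; in:-
Tick 5: [PARSE:P4(v=14,ok=F), VALIDATE:-, TRANSFORM:P3(v=0,ok=F), EMIT:P2(v=38,ok=T)] out:P1(v=0); in:P4
Tick 6: [PARSE:P5(v=18,ok=F), VALIDATE:P4(v=14,ok=T), TRANSFORM:-, EMIT:P3(v=0,ok=F)] out:P2(v=38); in:P5
Tick 7: [PARSE:-, VALIDATE:P5(v=18,ok=F), TRANSFORM:P4(v=28,ok=T), EMIT:-] out:P3(v=0); in:-
Tick 8: [PARSE:-, VALIDATE:-, TRANSFORM:P5(v=0,ok=F), EMIT:P4(v=28,ok=T)] out:-; in:-
Emitted by tick 8: ['P1', 'P2', 'P3']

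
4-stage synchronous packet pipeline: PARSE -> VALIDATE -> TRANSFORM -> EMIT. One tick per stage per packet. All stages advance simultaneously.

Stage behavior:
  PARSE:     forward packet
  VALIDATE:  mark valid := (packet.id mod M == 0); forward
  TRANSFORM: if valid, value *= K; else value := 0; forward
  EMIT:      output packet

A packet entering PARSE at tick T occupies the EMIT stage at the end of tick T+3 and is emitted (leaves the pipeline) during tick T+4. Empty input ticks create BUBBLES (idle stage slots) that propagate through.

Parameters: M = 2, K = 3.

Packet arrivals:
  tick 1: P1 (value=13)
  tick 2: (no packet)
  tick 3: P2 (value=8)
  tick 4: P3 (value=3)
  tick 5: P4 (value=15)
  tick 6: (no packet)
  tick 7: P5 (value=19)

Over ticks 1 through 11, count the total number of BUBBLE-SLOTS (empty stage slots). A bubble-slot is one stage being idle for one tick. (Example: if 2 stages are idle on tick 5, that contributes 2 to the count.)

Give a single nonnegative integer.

Tick 1: [PARSE:P1(v=13,ok=F), VALIDATE:-, TRANSFORM:-, EMIT:-] out:-; bubbles=3
Tick 2: [PARSE:-, VALIDATE:P1(v=13,ok=F), TRANSFORM:-, EMIT:-] out:-; bubbles=3
Tick 3: [PARSE:P2(v=8,ok=F), VALIDATE:-, TRANSFORM:P1(v=0,ok=F), EMIT:-] out:-; bubbles=2
Tick 4: [PARSE:P3(v=3,ok=F), VALIDATE:P2(v=8,ok=T), TRANSFORM:-, EMIT:P1(v=0,ok=F)] out:-; bubbles=1
Tick 5: [PARSE:P4(v=15,ok=F), VALIDATE:P3(v=3,ok=F), TRANSFORM:P2(v=24,ok=T), EMIT:-] out:P1(v=0); bubbles=1
Tick 6: [PARSE:-, VALIDATE:P4(v=15,ok=T), TRANSFORM:P3(v=0,ok=F), EMIT:P2(v=24,ok=T)] out:-; bubbles=1
Tick 7: [PARSE:P5(v=19,ok=F), VALIDATE:-, TRANSFORM:P4(v=45,ok=T), EMIT:P3(v=0,ok=F)] out:P2(v=24); bubbles=1
Tick 8: [PARSE:-, VALIDATE:P5(v=19,ok=F), TRANSFORM:-, EMIT:P4(v=45,ok=T)] out:P3(v=0); bubbles=2
Tick 9: [PARSE:-, VALIDATE:-, TRANSFORM:P5(v=0,ok=F), EMIT:-] out:P4(v=45); bubbles=3
Tick 10: [PARSE:-, VALIDATE:-, TRANSFORM:-, EMIT:P5(v=0,ok=F)] out:-; bubbles=3
Tick 11: [PARSE:-, VALIDATE:-, TRANSFORM:-, EMIT:-] out:P5(v=0); bubbles=4
Total bubble-slots: 24

Answer: 24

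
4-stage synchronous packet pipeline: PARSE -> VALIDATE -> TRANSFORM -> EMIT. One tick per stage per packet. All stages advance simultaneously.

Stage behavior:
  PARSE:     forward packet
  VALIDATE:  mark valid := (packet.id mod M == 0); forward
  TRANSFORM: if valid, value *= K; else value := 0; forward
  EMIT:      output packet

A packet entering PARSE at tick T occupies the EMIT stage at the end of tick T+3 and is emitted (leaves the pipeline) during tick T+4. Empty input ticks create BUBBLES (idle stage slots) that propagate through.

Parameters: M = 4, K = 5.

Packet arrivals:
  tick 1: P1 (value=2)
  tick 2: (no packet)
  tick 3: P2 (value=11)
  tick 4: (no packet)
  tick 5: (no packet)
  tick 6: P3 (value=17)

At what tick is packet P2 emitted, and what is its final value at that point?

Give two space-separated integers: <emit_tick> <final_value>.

Answer: 7 0

Derivation:
Tick 1: [PARSE:P1(v=2,ok=F), VALIDATE:-, TRANSFORM:-, EMIT:-] out:-; in:P1
Tick 2: [PARSE:-, VALIDATE:P1(v=2,ok=F), TRANSFORM:-, EMIT:-] out:-; in:-
Tick 3: [PARSE:P2(v=11,ok=F), VALIDATE:-, TRANSFORM:P1(v=0,ok=F), EMIT:-] out:-; in:P2
Tick 4: [PARSE:-, VALIDATE:P2(v=11,ok=F), TRANSFORM:-, EMIT:P1(v=0,ok=F)] out:-; in:-
Tick 5: [PARSE:-, VALIDATE:-, TRANSFORM:P2(v=0,ok=F), EMIT:-] out:P1(v=0); in:-
Tick 6: [PARSE:P3(v=17,ok=F), VALIDATE:-, TRANSFORM:-, EMIT:P2(v=0,ok=F)] out:-; in:P3
Tick 7: [PARSE:-, VALIDATE:P3(v=17,ok=F), TRANSFORM:-, EMIT:-] out:P2(v=0); in:-
Tick 8: [PARSE:-, VALIDATE:-, TRANSFORM:P3(v=0,ok=F), EMIT:-] out:-; in:-
Tick 9: [PARSE:-, VALIDATE:-, TRANSFORM:-, EMIT:P3(v=0,ok=F)] out:-; in:-
Tick 10: [PARSE:-, VALIDATE:-, TRANSFORM:-, EMIT:-] out:P3(v=0); in:-
P2: arrives tick 3, valid=False (id=2, id%4=2), emit tick 7, final value 0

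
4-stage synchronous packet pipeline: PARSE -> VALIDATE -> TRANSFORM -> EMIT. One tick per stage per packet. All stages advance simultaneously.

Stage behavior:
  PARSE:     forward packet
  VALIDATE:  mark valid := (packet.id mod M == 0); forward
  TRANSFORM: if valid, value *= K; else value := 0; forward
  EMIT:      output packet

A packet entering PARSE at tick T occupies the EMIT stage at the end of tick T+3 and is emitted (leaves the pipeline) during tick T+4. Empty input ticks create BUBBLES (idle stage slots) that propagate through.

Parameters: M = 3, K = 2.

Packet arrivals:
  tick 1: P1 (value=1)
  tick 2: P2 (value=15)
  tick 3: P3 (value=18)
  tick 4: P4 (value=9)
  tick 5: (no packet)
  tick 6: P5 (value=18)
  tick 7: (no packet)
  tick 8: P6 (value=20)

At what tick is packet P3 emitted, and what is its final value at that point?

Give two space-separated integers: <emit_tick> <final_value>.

Tick 1: [PARSE:P1(v=1,ok=F), VALIDATE:-, TRANSFORM:-, EMIT:-] out:-; in:P1
Tick 2: [PARSE:P2(v=15,ok=F), VALIDATE:P1(v=1,ok=F), TRANSFORM:-, EMIT:-] out:-; in:P2
Tick 3: [PARSE:P3(v=18,ok=F), VALIDATE:P2(v=15,ok=F), TRANSFORM:P1(v=0,ok=F), EMIT:-] out:-; in:P3
Tick 4: [PARSE:P4(v=9,ok=F), VALIDATE:P3(v=18,ok=T), TRANSFORM:P2(v=0,ok=F), EMIT:P1(v=0,ok=F)] out:-; in:P4
Tick 5: [PARSE:-, VALIDATE:P4(v=9,ok=F), TRANSFORM:P3(v=36,ok=T), EMIT:P2(v=0,ok=F)] out:P1(v=0); in:-
Tick 6: [PARSE:P5(v=18,ok=F), VALIDATE:-, TRANSFORM:P4(v=0,ok=F), EMIT:P3(v=36,ok=T)] out:P2(v=0); in:P5
Tick 7: [PARSE:-, VALIDATE:P5(v=18,ok=F), TRANSFORM:-, EMIT:P4(v=0,ok=F)] out:P3(v=36); in:-
Tick 8: [PARSE:P6(v=20,ok=F), VALIDATE:-, TRANSFORM:P5(v=0,ok=F), EMIT:-] out:P4(v=0); in:P6
Tick 9: [PARSE:-, VALIDATE:P6(v=20,ok=T), TRANSFORM:-, EMIT:P5(v=0,ok=F)] out:-; in:-
Tick 10: [PARSE:-, VALIDATE:-, TRANSFORM:P6(v=40,ok=T), EMIT:-] out:P5(v=0); in:-
Tick 11: [PARSE:-, VALIDATE:-, TRANSFORM:-, EMIT:P6(v=40,ok=T)] out:-; in:-
Tick 12: [PARSE:-, VALIDATE:-, TRANSFORM:-, EMIT:-] out:P6(v=40); in:-
P3: arrives tick 3, valid=True (id=3, id%3=0), emit tick 7, final value 36

Answer: 7 36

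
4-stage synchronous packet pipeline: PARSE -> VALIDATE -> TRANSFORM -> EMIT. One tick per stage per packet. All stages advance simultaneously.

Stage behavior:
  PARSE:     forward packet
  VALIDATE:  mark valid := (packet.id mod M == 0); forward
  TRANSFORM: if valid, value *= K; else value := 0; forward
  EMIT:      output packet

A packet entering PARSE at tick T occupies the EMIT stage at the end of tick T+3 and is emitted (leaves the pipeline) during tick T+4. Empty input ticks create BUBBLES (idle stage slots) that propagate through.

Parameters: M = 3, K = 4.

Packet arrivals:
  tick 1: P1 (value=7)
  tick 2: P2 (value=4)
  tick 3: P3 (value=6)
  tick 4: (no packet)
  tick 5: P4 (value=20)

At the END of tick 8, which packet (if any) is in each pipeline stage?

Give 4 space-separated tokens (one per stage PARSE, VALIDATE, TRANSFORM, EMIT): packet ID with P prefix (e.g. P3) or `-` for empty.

Tick 1: [PARSE:P1(v=7,ok=F), VALIDATE:-, TRANSFORM:-, EMIT:-] out:-; in:P1
Tick 2: [PARSE:P2(v=4,ok=F), VALIDATE:P1(v=7,ok=F), TRANSFORM:-, EMIT:-] out:-; in:P2
Tick 3: [PARSE:P3(v=6,ok=F), VALIDATE:P2(v=4,ok=F), TRANSFORM:P1(v=0,ok=F), EMIT:-] out:-; in:P3
Tick 4: [PARSE:-, VALIDATE:P3(v=6,ok=T), TRANSFORM:P2(v=0,ok=F), EMIT:P1(v=0,ok=F)] out:-; in:-
Tick 5: [PARSE:P4(v=20,ok=F), VALIDATE:-, TRANSFORM:P3(v=24,ok=T), EMIT:P2(v=0,ok=F)] out:P1(v=0); in:P4
Tick 6: [PARSE:-, VALIDATE:P4(v=20,ok=F), TRANSFORM:-, EMIT:P3(v=24,ok=T)] out:P2(v=0); in:-
Tick 7: [PARSE:-, VALIDATE:-, TRANSFORM:P4(v=0,ok=F), EMIT:-] out:P3(v=24); in:-
Tick 8: [PARSE:-, VALIDATE:-, TRANSFORM:-, EMIT:P4(v=0,ok=F)] out:-; in:-
At end of tick 8: ['-', '-', '-', 'P4']

Answer: - - - P4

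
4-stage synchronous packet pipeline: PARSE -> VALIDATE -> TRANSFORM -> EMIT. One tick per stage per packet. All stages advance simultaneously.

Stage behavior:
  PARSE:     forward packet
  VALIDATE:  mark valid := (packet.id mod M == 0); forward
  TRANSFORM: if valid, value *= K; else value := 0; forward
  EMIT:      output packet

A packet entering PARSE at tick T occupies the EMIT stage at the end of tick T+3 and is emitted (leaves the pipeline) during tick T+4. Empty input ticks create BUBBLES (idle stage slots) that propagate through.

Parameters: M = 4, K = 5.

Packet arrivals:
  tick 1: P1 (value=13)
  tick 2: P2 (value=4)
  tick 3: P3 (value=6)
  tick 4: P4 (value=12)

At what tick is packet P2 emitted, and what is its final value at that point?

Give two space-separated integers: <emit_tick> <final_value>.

Answer: 6 0

Derivation:
Tick 1: [PARSE:P1(v=13,ok=F), VALIDATE:-, TRANSFORM:-, EMIT:-] out:-; in:P1
Tick 2: [PARSE:P2(v=4,ok=F), VALIDATE:P1(v=13,ok=F), TRANSFORM:-, EMIT:-] out:-; in:P2
Tick 3: [PARSE:P3(v=6,ok=F), VALIDATE:P2(v=4,ok=F), TRANSFORM:P1(v=0,ok=F), EMIT:-] out:-; in:P3
Tick 4: [PARSE:P4(v=12,ok=F), VALIDATE:P3(v=6,ok=F), TRANSFORM:P2(v=0,ok=F), EMIT:P1(v=0,ok=F)] out:-; in:P4
Tick 5: [PARSE:-, VALIDATE:P4(v=12,ok=T), TRANSFORM:P3(v=0,ok=F), EMIT:P2(v=0,ok=F)] out:P1(v=0); in:-
Tick 6: [PARSE:-, VALIDATE:-, TRANSFORM:P4(v=60,ok=T), EMIT:P3(v=0,ok=F)] out:P2(v=0); in:-
Tick 7: [PARSE:-, VALIDATE:-, TRANSFORM:-, EMIT:P4(v=60,ok=T)] out:P3(v=0); in:-
Tick 8: [PARSE:-, VALIDATE:-, TRANSFORM:-, EMIT:-] out:P4(v=60); in:-
P2: arrives tick 2, valid=False (id=2, id%4=2), emit tick 6, final value 0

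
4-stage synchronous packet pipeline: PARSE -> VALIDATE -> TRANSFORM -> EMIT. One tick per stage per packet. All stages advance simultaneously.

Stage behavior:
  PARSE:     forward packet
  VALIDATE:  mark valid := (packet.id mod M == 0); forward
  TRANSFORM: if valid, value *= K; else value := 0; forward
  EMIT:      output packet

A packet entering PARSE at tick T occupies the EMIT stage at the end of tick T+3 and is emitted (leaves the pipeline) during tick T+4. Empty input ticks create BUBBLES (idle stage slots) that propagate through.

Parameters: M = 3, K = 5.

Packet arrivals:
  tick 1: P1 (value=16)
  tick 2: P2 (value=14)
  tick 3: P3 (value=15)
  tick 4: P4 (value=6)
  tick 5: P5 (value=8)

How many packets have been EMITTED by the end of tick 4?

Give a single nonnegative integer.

Tick 1: [PARSE:P1(v=16,ok=F), VALIDATE:-, TRANSFORM:-, EMIT:-] out:-; in:P1
Tick 2: [PARSE:P2(v=14,ok=F), VALIDATE:P1(v=16,ok=F), TRANSFORM:-, EMIT:-] out:-; in:P2
Tick 3: [PARSE:P3(v=15,ok=F), VALIDATE:P2(v=14,ok=F), TRANSFORM:P1(v=0,ok=F), EMIT:-] out:-; in:P3
Tick 4: [PARSE:P4(v=6,ok=F), VALIDATE:P3(v=15,ok=T), TRANSFORM:P2(v=0,ok=F), EMIT:P1(v=0,ok=F)] out:-; in:P4
Emitted by tick 4: []

Answer: 0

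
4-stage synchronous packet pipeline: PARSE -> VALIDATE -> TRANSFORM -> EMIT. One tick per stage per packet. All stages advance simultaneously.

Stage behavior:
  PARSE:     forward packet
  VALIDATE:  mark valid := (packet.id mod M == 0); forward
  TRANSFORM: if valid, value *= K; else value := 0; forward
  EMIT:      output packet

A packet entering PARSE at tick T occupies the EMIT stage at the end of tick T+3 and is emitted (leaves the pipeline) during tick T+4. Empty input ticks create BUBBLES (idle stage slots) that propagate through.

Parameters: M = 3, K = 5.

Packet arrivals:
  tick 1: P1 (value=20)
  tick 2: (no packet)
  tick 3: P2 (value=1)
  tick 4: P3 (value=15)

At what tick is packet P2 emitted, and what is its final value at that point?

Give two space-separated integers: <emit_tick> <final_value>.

Answer: 7 0

Derivation:
Tick 1: [PARSE:P1(v=20,ok=F), VALIDATE:-, TRANSFORM:-, EMIT:-] out:-; in:P1
Tick 2: [PARSE:-, VALIDATE:P1(v=20,ok=F), TRANSFORM:-, EMIT:-] out:-; in:-
Tick 3: [PARSE:P2(v=1,ok=F), VALIDATE:-, TRANSFORM:P1(v=0,ok=F), EMIT:-] out:-; in:P2
Tick 4: [PARSE:P3(v=15,ok=F), VALIDATE:P2(v=1,ok=F), TRANSFORM:-, EMIT:P1(v=0,ok=F)] out:-; in:P3
Tick 5: [PARSE:-, VALIDATE:P3(v=15,ok=T), TRANSFORM:P2(v=0,ok=F), EMIT:-] out:P1(v=0); in:-
Tick 6: [PARSE:-, VALIDATE:-, TRANSFORM:P3(v=75,ok=T), EMIT:P2(v=0,ok=F)] out:-; in:-
Tick 7: [PARSE:-, VALIDATE:-, TRANSFORM:-, EMIT:P3(v=75,ok=T)] out:P2(v=0); in:-
Tick 8: [PARSE:-, VALIDATE:-, TRANSFORM:-, EMIT:-] out:P3(v=75); in:-
P2: arrives tick 3, valid=False (id=2, id%3=2), emit tick 7, final value 0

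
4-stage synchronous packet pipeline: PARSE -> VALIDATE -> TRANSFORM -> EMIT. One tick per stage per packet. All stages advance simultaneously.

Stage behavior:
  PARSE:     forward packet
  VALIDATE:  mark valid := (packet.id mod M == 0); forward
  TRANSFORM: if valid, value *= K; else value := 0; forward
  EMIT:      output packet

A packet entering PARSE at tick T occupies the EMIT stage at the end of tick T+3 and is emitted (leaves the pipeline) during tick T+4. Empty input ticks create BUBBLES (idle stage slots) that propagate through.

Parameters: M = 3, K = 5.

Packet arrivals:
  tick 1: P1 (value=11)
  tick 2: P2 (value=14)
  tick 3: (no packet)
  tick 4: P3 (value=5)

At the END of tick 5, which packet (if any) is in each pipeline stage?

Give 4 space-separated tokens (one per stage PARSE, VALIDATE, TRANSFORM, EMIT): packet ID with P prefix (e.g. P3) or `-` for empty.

Answer: - P3 - P2

Derivation:
Tick 1: [PARSE:P1(v=11,ok=F), VALIDATE:-, TRANSFORM:-, EMIT:-] out:-; in:P1
Tick 2: [PARSE:P2(v=14,ok=F), VALIDATE:P1(v=11,ok=F), TRANSFORM:-, EMIT:-] out:-; in:P2
Tick 3: [PARSE:-, VALIDATE:P2(v=14,ok=F), TRANSFORM:P1(v=0,ok=F), EMIT:-] out:-; in:-
Tick 4: [PARSE:P3(v=5,ok=F), VALIDATE:-, TRANSFORM:P2(v=0,ok=F), EMIT:P1(v=0,ok=F)] out:-; in:P3
Tick 5: [PARSE:-, VALIDATE:P3(v=5,ok=T), TRANSFORM:-, EMIT:P2(v=0,ok=F)] out:P1(v=0); in:-
At end of tick 5: ['-', 'P3', '-', 'P2']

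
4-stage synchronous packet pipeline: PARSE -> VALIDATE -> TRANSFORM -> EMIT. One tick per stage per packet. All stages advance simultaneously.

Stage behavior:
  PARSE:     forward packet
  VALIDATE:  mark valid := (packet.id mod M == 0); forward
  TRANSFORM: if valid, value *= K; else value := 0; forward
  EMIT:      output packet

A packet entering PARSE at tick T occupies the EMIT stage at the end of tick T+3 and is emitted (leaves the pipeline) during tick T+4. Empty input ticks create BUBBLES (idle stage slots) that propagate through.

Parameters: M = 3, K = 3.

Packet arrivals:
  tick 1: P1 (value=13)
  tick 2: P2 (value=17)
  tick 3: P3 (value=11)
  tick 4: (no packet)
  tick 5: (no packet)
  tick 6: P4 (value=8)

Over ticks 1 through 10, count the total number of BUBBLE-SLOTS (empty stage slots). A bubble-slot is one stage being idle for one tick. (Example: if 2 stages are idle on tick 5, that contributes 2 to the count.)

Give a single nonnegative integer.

Tick 1: [PARSE:P1(v=13,ok=F), VALIDATE:-, TRANSFORM:-, EMIT:-] out:-; bubbles=3
Tick 2: [PARSE:P2(v=17,ok=F), VALIDATE:P1(v=13,ok=F), TRANSFORM:-, EMIT:-] out:-; bubbles=2
Tick 3: [PARSE:P3(v=11,ok=F), VALIDATE:P2(v=17,ok=F), TRANSFORM:P1(v=0,ok=F), EMIT:-] out:-; bubbles=1
Tick 4: [PARSE:-, VALIDATE:P3(v=11,ok=T), TRANSFORM:P2(v=0,ok=F), EMIT:P1(v=0,ok=F)] out:-; bubbles=1
Tick 5: [PARSE:-, VALIDATE:-, TRANSFORM:P3(v=33,ok=T), EMIT:P2(v=0,ok=F)] out:P1(v=0); bubbles=2
Tick 6: [PARSE:P4(v=8,ok=F), VALIDATE:-, TRANSFORM:-, EMIT:P3(v=33,ok=T)] out:P2(v=0); bubbles=2
Tick 7: [PARSE:-, VALIDATE:P4(v=8,ok=F), TRANSFORM:-, EMIT:-] out:P3(v=33); bubbles=3
Tick 8: [PARSE:-, VALIDATE:-, TRANSFORM:P4(v=0,ok=F), EMIT:-] out:-; bubbles=3
Tick 9: [PARSE:-, VALIDATE:-, TRANSFORM:-, EMIT:P4(v=0,ok=F)] out:-; bubbles=3
Tick 10: [PARSE:-, VALIDATE:-, TRANSFORM:-, EMIT:-] out:P4(v=0); bubbles=4
Total bubble-slots: 24

Answer: 24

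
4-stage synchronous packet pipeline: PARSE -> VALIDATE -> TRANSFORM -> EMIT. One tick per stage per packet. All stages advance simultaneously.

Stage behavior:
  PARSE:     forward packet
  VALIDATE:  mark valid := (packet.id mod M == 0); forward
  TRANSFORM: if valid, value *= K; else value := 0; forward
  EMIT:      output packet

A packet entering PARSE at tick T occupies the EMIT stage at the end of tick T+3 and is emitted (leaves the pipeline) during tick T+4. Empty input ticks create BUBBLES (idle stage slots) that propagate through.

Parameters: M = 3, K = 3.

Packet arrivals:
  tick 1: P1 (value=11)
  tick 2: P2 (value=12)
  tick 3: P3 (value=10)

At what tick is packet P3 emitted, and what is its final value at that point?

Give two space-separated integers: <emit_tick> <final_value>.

Answer: 7 30

Derivation:
Tick 1: [PARSE:P1(v=11,ok=F), VALIDATE:-, TRANSFORM:-, EMIT:-] out:-; in:P1
Tick 2: [PARSE:P2(v=12,ok=F), VALIDATE:P1(v=11,ok=F), TRANSFORM:-, EMIT:-] out:-; in:P2
Tick 3: [PARSE:P3(v=10,ok=F), VALIDATE:P2(v=12,ok=F), TRANSFORM:P1(v=0,ok=F), EMIT:-] out:-; in:P3
Tick 4: [PARSE:-, VALIDATE:P3(v=10,ok=T), TRANSFORM:P2(v=0,ok=F), EMIT:P1(v=0,ok=F)] out:-; in:-
Tick 5: [PARSE:-, VALIDATE:-, TRANSFORM:P3(v=30,ok=T), EMIT:P2(v=0,ok=F)] out:P1(v=0); in:-
Tick 6: [PARSE:-, VALIDATE:-, TRANSFORM:-, EMIT:P3(v=30,ok=T)] out:P2(v=0); in:-
Tick 7: [PARSE:-, VALIDATE:-, TRANSFORM:-, EMIT:-] out:P3(v=30); in:-
P3: arrives tick 3, valid=True (id=3, id%3=0), emit tick 7, final value 30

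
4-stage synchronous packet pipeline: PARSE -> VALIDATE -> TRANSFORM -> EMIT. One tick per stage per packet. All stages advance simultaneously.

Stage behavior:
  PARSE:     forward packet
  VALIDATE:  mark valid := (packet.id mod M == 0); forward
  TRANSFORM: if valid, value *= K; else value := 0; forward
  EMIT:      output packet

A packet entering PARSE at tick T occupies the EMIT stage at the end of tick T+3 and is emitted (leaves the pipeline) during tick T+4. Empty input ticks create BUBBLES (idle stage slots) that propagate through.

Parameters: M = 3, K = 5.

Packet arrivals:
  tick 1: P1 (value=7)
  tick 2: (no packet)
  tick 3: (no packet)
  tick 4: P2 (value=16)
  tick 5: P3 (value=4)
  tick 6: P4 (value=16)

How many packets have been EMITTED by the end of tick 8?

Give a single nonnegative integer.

Tick 1: [PARSE:P1(v=7,ok=F), VALIDATE:-, TRANSFORM:-, EMIT:-] out:-; in:P1
Tick 2: [PARSE:-, VALIDATE:P1(v=7,ok=F), TRANSFORM:-, EMIT:-] out:-; in:-
Tick 3: [PARSE:-, VALIDATE:-, TRANSFORM:P1(v=0,ok=F), EMIT:-] out:-; in:-
Tick 4: [PARSE:P2(v=16,ok=F), VALIDATE:-, TRANSFORM:-, EMIT:P1(v=0,ok=F)] out:-; in:P2
Tick 5: [PARSE:P3(v=4,ok=F), VALIDATE:P2(v=16,ok=F), TRANSFORM:-, EMIT:-] out:P1(v=0); in:P3
Tick 6: [PARSE:P4(v=16,ok=F), VALIDATE:P3(v=4,ok=T), TRANSFORM:P2(v=0,ok=F), EMIT:-] out:-; in:P4
Tick 7: [PARSE:-, VALIDATE:P4(v=16,ok=F), TRANSFORM:P3(v=20,ok=T), EMIT:P2(v=0,ok=F)] out:-; in:-
Tick 8: [PARSE:-, VALIDATE:-, TRANSFORM:P4(v=0,ok=F), EMIT:P3(v=20,ok=T)] out:P2(v=0); in:-
Emitted by tick 8: ['P1', 'P2']

Answer: 2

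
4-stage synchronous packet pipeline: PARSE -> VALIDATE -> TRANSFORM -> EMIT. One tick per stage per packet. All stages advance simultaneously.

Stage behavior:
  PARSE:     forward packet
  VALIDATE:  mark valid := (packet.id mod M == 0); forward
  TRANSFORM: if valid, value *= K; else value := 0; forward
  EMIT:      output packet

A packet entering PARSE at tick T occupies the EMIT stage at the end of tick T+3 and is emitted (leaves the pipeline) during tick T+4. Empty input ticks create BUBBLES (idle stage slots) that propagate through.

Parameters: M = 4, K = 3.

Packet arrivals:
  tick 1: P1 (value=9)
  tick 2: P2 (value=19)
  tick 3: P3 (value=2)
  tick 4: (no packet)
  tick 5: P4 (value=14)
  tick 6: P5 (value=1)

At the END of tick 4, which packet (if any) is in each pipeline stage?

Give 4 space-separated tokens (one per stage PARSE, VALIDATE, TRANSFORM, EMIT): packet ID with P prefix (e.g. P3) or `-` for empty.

Tick 1: [PARSE:P1(v=9,ok=F), VALIDATE:-, TRANSFORM:-, EMIT:-] out:-; in:P1
Tick 2: [PARSE:P2(v=19,ok=F), VALIDATE:P1(v=9,ok=F), TRANSFORM:-, EMIT:-] out:-; in:P2
Tick 3: [PARSE:P3(v=2,ok=F), VALIDATE:P2(v=19,ok=F), TRANSFORM:P1(v=0,ok=F), EMIT:-] out:-; in:P3
Tick 4: [PARSE:-, VALIDATE:P3(v=2,ok=F), TRANSFORM:P2(v=0,ok=F), EMIT:P1(v=0,ok=F)] out:-; in:-
At end of tick 4: ['-', 'P3', 'P2', 'P1']

Answer: - P3 P2 P1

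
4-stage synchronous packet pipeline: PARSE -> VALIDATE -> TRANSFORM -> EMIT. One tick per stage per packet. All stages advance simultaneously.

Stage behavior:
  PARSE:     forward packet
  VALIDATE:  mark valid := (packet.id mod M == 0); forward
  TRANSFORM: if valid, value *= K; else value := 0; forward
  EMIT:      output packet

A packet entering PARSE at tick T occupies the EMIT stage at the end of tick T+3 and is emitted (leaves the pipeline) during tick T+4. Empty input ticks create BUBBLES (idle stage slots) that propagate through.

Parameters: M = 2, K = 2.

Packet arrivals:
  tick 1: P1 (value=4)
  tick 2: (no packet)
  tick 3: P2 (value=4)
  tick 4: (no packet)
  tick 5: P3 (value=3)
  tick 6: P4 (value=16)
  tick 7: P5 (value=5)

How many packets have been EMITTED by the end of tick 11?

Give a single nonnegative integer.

Tick 1: [PARSE:P1(v=4,ok=F), VALIDATE:-, TRANSFORM:-, EMIT:-] out:-; in:P1
Tick 2: [PARSE:-, VALIDATE:P1(v=4,ok=F), TRANSFORM:-, EMIT:-] out:-; in:-
Tick 3: [PARSE:P2(v=4,ok=F), VALIDATE:-, TRANSFORM:P1(v=0,ok=F), EMIT:-] out:-; in:P2
Tick 4: [PARSE:-, VALIDATE:P2(v=4,ok=T), TRANSFORM:-, EMIT:P1(v=0,ok=F)] out:-; in:-
Tick 5: [PARSE:P3(v=3,ok=F), VALIDATE:-, TRANSFORM:P2(v=8,ok=T), EMIT:-] out:P1(v=0); in:P3
Tick 6: [PARSE:P4(v=16,ok=F), VALIDATE:P3(v=3,ok=F), TRANSFORM:-, EMIT:P2(v=8,ok=T)] out:-; in:P4
Tick 7: [PARSE:P5(v=5,ok=F), VALIDATE:P4(v=16,ok=T), TRANSFORM:P3(v=0,ok=F), EMIT:-] out:P2(v=8); in:P5
Tick 8: [PARSE:-, VALIDATE:P5(v=5,ok=F), TRANSFORM:P4(v=32,ok=T), EMIT:P3(v=0,ok=F)] out:-; in:-
Tick 9: [PARSE:-, VALIDATE:-, TRANSFORM:P5(v=0,ok=F), EMIT:P4(v=32,ok=T)] out:P3(v=0); in:-
Tick 10: [PARSE:-, VALIDATE:-, TRANSFORM:-, EMIT:P5(v=0,ok=F)] out:P4(v=32); in:-
Tick 11: [PARSE:-, VALIDATE:-, TRANSFORM:-, EMIT:-] out:P5(v=0); in:-
Emitted by tick 11: ['P1', 'P2', 'P3', 'P4', 'P5']

Answer: 5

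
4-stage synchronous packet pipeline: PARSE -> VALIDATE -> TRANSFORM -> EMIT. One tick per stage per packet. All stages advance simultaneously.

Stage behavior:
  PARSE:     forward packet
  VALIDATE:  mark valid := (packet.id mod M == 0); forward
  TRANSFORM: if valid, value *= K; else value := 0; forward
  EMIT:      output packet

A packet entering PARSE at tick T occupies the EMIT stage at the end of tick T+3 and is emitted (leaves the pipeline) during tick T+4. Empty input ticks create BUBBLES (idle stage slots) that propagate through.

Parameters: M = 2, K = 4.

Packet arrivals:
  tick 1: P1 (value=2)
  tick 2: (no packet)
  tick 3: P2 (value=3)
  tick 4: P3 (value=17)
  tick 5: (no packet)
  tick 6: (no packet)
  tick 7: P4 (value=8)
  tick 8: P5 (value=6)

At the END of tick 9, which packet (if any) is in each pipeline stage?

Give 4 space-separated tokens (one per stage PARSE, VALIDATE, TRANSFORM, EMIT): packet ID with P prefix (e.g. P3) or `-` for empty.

Answer: - P5 P4 -

Derivation:
Tick 1: [PARSE:P1(v=2,ok=F), VALIDATE:-, TRANSFORM:-, EMIT:-] out:-; in:P1
Tick 2: [PARSE:-, VALIDATE:P1(v=2,ok=F), TRANSFORM:-, EMIT:-] out:-; in:-
Tick 3: [PARSE:P2(v=3,ok=F), VALIDATE:-, TRANSFORM:P1(v=0,ok=F), EMIT:-] out:-; in:P2
Tick 4: [PARSE:P3(v=17,ok=F), VALIDATE:P2(v=3,ok=T), TRANSFORM:-, EMIT:P1(v=0,ok=F)] out:-; in:P3
Tick 5: [PARSE:-, VALIDATE:P3(v=17,ok=F), TRANSFORM:P2(v=12,ok=T), EMIT:-] out:P1(v=0); in:-
Tick 6: [PARSE:-, VALIDATE:-, TRANSFORM:P3(v=0,ok=F), EMIT:P2(v=12,ok=T)] out:-; in:-
Tick 7: [PARSE:P4(v=8,ok=F), VALIDATE:-, TRANSFORM:-, EMIT:P3(v=0,ok=F)] out:P2(v=12); in:P4
Tick 8: [PARSE:P5(v=6,ok=F), VALIDATE:P4(v=8,ok=T), TRANSFORM:-, EMIT:-] out:P3(v=0); in:P5
Tick 9: [PARSE:-, VALIDATE:P5(v=6,ok=F), TRANSFORM:P4(v=32,ok=T), EMIT:-] out:-; in:-
At end of tick 9: ['-', 'P5', 'P4', '-']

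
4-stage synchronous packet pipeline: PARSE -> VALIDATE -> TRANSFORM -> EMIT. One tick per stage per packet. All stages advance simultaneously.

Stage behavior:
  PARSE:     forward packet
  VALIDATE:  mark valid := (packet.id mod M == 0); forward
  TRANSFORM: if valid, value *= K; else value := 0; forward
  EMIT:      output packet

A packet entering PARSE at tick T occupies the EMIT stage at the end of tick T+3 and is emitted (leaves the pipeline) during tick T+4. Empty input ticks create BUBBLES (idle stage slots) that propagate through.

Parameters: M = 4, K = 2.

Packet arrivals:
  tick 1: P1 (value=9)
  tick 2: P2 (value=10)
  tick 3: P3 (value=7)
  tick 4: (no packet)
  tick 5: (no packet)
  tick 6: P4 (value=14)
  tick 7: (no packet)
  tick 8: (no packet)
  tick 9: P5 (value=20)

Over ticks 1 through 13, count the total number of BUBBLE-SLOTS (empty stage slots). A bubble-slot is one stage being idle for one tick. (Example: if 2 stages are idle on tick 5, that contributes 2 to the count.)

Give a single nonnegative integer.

Answer: 32

Derivation:
Tick 1: [PARSE:P1(v=9,ok=F), VALIDATE:-, TRANSFORM:-, EMIT:-] out:-; bubbles=3
Tick 2: [PARSE:P2(v=10,ok=F), VALIDATE:P1(v=9,ok=F), TRANSFORM:-, EMIT:-] out:-; bubbles=2
Tick 3: [PARSE:P3(v=7,ok=F), VALIDATE:P2(v=10,ok=F), TRANSFORM:P1(v=0,ok=F), EMIT:-] out:-; bubbles=1
Tick 4: [PARSE:-, VALIDATE:P3(v=7,ok=F), TRANSFORM:P2(v=0,ok=F), EMIT:P1(v=0,ok=F)] out:-; bubbles=1
Tick 5: [PARSE:-, VALIDATE:-, TRANSFORM:P3(v=0,ok=F), EMIT:P2(v=0,ok=F)] out:P1(v=0); bubbles=2
Tick 6: [PARSE:P4(v=14,ok=F), VALIDATE:-, TRANSFORM:-, EMIT:P3(v=0,ok=F)] out:P2(v=0); bubbles=2
Tick 7: [PARSE:-, VALIDATE:P4(v=14,ok=T), TRANSFORM:-, EMIT:-] out:P3(v=0); bubbles=3
Tick 8: [PARSE:-, VALIDATE:-, TRANSFORM:P4(v=28,ok=T), EMIT:-] out:-; bubbles=3
Tick 9: [PARSE:P5(v=20,ok=F), VALIDATE:-, TRANSFORM:-, EMIT:P4(v=28,ok=T)] out:-; bubbles=2
Tick 10: [PARSE:-, VALIDATE:P5(v=20,ok=F), TRANSFORM:-, EMIT:-] out:P4(v=28); bubbles=3
Tick 11: [PARSE:-, VALIDATE:-, TRANSFORM:P5(v=0,ok=F), EMIT:-] out:-; bubbles=3
Tick 12: [PARSE:-, VALIDATE:-, TRANSFORM:-, EMIT:P5(v=0,ok=F)] out:-; bubbles=3
Tick 13: [PARSE:-, VALIDATE:-, TRANSFORM:-, EMIT:-] out:P5(v=0); bubbles=4
Total bubble-slots: 32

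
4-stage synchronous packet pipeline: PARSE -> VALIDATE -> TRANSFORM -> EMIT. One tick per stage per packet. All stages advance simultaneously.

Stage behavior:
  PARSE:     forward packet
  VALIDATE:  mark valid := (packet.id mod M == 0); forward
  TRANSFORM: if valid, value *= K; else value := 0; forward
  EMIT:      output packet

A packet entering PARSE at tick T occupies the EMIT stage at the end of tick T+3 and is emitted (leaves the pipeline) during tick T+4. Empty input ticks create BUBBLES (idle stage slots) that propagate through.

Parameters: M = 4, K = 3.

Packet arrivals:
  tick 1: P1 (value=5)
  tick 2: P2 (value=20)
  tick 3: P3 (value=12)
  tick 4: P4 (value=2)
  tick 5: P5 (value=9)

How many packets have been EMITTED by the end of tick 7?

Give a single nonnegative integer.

Tick 1: [PARSE:P1(v=5,ok=F), VALIDATE:-, TRANSFORM:-, EMIT:-] out:-; in:P1
Tick 2: [PARSE:P2(v=20,ok=F), VALIDATE:P1(v=5,ok=F), TRANSFORM:-, EMIT:-] out:-; in:P2
Tick 3: [PARSE:P3(v=12,ok=F), VALIDATE:P2(v=20,ok=F), TRANSFORM:P1(v=0,ok=F), EMIT:-] out:-; in:P3
Tick 4: [PARSE:P4(v=2,ok=F), VALIDATE:P3(v=12,ok=F), TRANSFORM:P2(v=0,ok=F), EMIT:P1(v=0,ok=F)] out:-; in:P4
Tick 5: [PARSE:P5(v=9,ok=F), VALIDATE:P4(v=2,ok=T), TRANSFORM:P3(v=0,ok=F), EMIT:P2(v=0,ok=F)] out:P1(v=0); in:P5
Tick 6: [PARSE:-, VALIDATE:P5(v=9,ok=F), TRANSFORM:P4(v=6,ok=T), EMIT:P3(v=0,ok=F)] out:P2(v=0); in:-
Tick 7: [PARSE:-, VALIDATE:-, TRANSFORM:P5(v=0,ok=F), EMIT:P4(v=6,ok=T)] out:P3(v=0); in:-
Emitted by tick 7: ['P1', 'P2', 'P3']

Answer: 3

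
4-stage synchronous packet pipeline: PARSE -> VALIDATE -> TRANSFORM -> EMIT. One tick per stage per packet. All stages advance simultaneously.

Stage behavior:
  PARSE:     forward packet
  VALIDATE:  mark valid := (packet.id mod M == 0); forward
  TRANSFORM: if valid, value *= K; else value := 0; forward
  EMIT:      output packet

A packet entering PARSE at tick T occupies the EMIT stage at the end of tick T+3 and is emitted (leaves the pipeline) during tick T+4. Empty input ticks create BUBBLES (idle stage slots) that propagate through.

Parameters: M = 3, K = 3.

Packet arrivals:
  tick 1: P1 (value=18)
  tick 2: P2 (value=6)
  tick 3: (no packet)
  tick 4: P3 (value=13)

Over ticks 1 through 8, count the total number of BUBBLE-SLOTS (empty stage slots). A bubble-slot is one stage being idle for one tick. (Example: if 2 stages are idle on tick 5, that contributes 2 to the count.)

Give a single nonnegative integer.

Answer: 20

Derivation:
Tick 1: [PARSE:P1(v=18,ok=F), VALIDATE:-, TRANSFORM:-, EMIT:-] out:-; bubbles=3
Tick 2: [PARSE:P2(v=6,ok=F), VALIDATE:P1(v=18,ok=F), TRANSFORM:-, EMIT:-] out:-; bubbles=2
Tick 3: [PARSE:-, VALIDATE:P2(v=6,ok=F), TRANSFORM:P1(v=0,ok=F), EMIT:-] out:-; bubbles=2
Tick 4: [PARSE:P3(v=13,ok=F), VALIDATE:-, TRANSFORM:P2(v=0,ok=F), EMIT:P1(v=0,ok=F)] out:-; bubbles=1
Tick 5: [PARSE:-, VALIDATE:P3(v=13,ok=T), TRANSFORM:-, EMIT:P2(v=0,ok=F)] out:P1(v=0); bubbles=2
Tick 6: [PARSE:-, VALIDATE:-, TRANSFORM:P3(v=39,ok=T), EMIT:-] out:P2(v=0); bubbles=3
Tick 7: [PARSE:-, VALIDATE:-, TRANSFORM:-, EMIT:P3(v=39,ok=T)] out:-; bubbles=3
Tick 8: [PARSE:-, VALIDATE:-, TRANSFORM:-, EMIT:-] out:P3(v=39); bubbles=4
Total bubble-slots: 20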